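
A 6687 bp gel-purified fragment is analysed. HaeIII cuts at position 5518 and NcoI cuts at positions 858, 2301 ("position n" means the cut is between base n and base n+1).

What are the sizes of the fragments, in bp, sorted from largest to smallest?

3217, 1443, 1169, 858 bp

Combined cut positions (sorted): 858, 2301, 5518.
Linear molecule, 3 cuts → 4 fragments:
  858 − 0 = 858 bp
  2301 − 858 = 1443 bp
  5518 − 2301 = 3217 bp
  6687 − 5518 = 1169 bp
Sorted largest to smallest: 3217, 1443, 1169, 858 bp.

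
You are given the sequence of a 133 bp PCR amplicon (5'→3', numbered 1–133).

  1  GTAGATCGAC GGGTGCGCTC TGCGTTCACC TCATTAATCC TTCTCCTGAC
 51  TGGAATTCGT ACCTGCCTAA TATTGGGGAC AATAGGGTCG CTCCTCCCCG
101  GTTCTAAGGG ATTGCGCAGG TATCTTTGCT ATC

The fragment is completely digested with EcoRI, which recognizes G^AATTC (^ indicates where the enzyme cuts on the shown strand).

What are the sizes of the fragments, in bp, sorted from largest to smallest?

The EcoRI site (GAATTC) starts at position 53.
EcoRI cuts after the first base of each site, so after position 53.
Linear molecule, 1 cut → 2 fragments:
  1–53 → 53 bp
  54–133 → 80 bp
Sorted largest to smallest: 80, 53 bp.

80, 53 bp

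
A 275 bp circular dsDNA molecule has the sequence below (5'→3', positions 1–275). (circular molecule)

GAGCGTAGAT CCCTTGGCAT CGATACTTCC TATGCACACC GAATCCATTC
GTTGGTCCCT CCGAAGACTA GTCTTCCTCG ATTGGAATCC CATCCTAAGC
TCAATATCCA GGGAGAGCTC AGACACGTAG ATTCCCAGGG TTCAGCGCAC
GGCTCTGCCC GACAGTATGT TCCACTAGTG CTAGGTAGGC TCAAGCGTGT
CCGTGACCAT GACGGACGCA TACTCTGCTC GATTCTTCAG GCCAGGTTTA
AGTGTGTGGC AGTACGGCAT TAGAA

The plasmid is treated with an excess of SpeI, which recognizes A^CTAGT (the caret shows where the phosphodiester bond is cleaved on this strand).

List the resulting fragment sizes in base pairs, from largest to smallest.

168, 107 bp

SpeI sites (ACTAGT) start at positions 67, 174.
SpeI cuts after the first base of each site, so after positions 67, 174.
Circular molecule, 2 cuts → 2 fragments:
  68–174 → 107 bp
  175–275 then 1–67 → 101 + 67 = 168 bp
Sorted largest to smallest: 168, 107 bp.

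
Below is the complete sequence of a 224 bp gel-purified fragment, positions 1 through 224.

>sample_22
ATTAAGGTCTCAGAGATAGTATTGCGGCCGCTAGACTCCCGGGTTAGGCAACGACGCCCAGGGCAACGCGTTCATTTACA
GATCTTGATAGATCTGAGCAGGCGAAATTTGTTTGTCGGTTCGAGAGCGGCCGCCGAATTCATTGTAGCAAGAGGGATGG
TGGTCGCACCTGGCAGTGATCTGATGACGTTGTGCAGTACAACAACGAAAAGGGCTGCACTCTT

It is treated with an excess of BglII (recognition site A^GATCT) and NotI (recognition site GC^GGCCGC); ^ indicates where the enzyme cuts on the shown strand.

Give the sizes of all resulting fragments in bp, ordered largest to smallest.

BglII sites (AGATCT) start at positions 80, 90.
BglII cuts after the first base of each site, so after positions 80, 90.
NotI sites (GCGGCCGC) start at positions 24, 127.
NotI cuts after base 2 of each site, so after positions 25, 128.
Combined cut positions: 25, 80, 90, 128.
Linear molecule, 4 cuts → 5 fragments:
  1–25 → 25 bp
  26–80 → 55 bp
  81–90 → 10 bp
  91–128 → 38 bp
  129–224 → 96 bp
Sorted largest to smallest: 96, 55, 38, 25, 10 bp.

96, 55, 38, 25, 10 bp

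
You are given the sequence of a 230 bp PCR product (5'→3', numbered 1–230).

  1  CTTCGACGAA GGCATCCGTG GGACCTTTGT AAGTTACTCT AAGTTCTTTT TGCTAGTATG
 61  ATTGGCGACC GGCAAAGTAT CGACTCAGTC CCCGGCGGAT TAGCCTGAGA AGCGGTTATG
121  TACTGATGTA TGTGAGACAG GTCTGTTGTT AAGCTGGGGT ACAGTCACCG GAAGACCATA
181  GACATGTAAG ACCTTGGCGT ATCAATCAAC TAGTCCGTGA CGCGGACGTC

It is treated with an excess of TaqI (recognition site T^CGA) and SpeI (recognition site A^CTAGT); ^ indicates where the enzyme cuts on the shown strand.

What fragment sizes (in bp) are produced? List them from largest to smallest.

129, 77, 21, 3 bp

TaqI sites (TCGA) start at positions 3, 80.
TaqI cuts after the first base of each site, so after positions 3, 80.
The SpeI site (ACTAGT) starts at position 209.
SpeI cuts after the first base of each site, so after position 209.
Combined cut positions: 3, 80, 209.
Linear molecule, 3 cuts → 4 fragments:
  1–3 → 3 bp
  4–80 → 77 bp
  81–209 → 129 bp
  210–230 → 21 bp
Sorted largest to smallest: 129, 77, 21, 3 bp.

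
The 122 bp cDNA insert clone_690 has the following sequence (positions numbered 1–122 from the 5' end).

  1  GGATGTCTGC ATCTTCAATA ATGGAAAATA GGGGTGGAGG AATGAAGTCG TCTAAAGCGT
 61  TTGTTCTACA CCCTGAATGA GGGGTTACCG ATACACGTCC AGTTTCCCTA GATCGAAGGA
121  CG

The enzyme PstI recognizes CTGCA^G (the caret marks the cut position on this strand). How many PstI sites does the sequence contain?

No occurrence of CTGCAG is present in the sequence.
PstI does not cut: 0 sites.

0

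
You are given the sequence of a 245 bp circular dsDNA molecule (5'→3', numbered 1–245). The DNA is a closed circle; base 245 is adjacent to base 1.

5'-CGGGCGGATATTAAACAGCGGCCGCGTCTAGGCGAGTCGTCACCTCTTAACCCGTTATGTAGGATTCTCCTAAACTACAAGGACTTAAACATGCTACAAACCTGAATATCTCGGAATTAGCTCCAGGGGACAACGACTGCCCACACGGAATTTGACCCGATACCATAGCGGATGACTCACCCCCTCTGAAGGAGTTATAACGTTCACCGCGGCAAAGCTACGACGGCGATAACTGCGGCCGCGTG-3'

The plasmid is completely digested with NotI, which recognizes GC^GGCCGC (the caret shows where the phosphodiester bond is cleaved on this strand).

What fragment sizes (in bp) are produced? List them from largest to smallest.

NotI sites (GCGGCCGC) start at positions 18, 235.
NotI cuts after base 2 of each site, so after positions 19, 236.
Circular molecule, 2 cuts → 2 fragments:
  20–236 → 217 bp
  237–245 then 1–19 → 9 + 19 = 28 bp
Sorted largest to smallest: 217, 28 bp.

217, 28 bp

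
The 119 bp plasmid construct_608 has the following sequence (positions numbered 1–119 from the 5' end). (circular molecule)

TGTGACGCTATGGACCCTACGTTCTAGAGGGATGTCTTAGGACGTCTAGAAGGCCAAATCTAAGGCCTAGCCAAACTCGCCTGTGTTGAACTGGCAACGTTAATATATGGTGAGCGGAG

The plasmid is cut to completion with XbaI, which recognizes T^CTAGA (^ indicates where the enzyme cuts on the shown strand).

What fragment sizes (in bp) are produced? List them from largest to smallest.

XbaI sites (TCTAGA) start at positions 23, 45.
XbaI cuts after the first base of each site, so after positions 23, 45.
Circular molecule, 2 cuts → 2 fragments:
  24–45 → 22 bp
  46–119 then 1–23 → 74 + 23 = 97 bp
Sorted largest to smallest: 97, 22 bp.

97, 22 bp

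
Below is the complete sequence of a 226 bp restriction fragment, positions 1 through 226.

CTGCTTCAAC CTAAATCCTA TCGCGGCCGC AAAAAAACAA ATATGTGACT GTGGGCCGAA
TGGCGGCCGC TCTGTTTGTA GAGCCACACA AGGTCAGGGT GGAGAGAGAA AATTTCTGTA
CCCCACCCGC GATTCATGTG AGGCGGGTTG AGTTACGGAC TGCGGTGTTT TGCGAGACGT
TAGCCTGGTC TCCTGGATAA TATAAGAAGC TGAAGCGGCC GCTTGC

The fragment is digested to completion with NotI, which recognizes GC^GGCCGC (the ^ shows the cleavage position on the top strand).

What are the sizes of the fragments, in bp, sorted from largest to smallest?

152, 40, 24, 10 bp

NotI sites (GCGGCCGC) start at positions 23, 63, 215.
NotI cuts after base 2 of each site, so after positions 24, 64, 216.
Linear molecule, 3 cuts → 4 fragments:
  1–24 → 24 bp
  25–64 → 40 bp
  65–216 → 152 bp
  217–226 → 10 bp
Sorted largest to smallest: 152, 40, 24, 10 bp.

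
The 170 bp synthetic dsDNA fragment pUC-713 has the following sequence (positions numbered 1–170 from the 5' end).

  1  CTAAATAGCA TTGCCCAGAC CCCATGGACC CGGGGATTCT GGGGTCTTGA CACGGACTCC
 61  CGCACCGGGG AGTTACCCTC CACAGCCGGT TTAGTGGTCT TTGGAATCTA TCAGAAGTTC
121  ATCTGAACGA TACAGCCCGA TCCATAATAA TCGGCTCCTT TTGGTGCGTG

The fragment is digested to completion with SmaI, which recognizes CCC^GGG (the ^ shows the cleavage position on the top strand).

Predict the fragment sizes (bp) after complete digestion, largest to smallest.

139, 31 bp

The SmaI site (CCCGGG) starts at position 29.
SmaI cuts after base 3 of each site, so after position 31.
Linear molecule, 1 cut → 2 fragments:
  1–31 → 31 bp
  32–170 → 139 bp
Sorted largest to smallest: 139, 31 bp.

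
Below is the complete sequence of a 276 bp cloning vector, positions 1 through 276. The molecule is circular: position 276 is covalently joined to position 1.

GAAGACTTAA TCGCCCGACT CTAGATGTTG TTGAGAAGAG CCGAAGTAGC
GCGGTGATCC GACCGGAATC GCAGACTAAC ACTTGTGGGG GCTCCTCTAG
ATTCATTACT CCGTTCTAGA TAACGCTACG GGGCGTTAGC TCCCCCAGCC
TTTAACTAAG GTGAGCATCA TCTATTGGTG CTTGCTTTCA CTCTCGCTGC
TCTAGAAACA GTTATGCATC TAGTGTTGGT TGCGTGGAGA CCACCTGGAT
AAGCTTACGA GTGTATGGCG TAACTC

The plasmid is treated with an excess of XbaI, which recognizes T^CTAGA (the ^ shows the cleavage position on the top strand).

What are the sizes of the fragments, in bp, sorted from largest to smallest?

95, 86, 76, 19 bp

XbaI sites (TCTAGA) start at positions 20, 96, 115, 201.
XbaI cuts after the first base of each site, so after positions 20, 96, 115, 201.
Circular molecule, 4 cuts → 4 fragments:
  21–96 → 76 bp
  97–115 → 19 bp
  116–201 → 86 bp
  202–276 then 1–20 → 75 + 20 = 95 bp
Sorted largest to smallest: 95, 86, 76, 19 bp.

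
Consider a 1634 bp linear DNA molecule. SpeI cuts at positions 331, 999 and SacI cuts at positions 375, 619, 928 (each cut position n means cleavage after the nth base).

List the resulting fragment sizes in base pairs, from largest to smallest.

Combined cut positions (sorted): 331, 375, 619, 928, 999.
Linear molecule, 5 cuts → 6 fragments:
  331 − 0 = 331 bp
  375 − 331 = 44 bp
  619 − 375 = 244 bp
  928 − 619 = 309 bp
  999 − 928 = 71 bp
  1634 − 999 = 635 bp
Sorted largest to smallest: 635, 331, 309, 244, 71, 44 bp.

635, 331, 309, 244, 71, 44 bp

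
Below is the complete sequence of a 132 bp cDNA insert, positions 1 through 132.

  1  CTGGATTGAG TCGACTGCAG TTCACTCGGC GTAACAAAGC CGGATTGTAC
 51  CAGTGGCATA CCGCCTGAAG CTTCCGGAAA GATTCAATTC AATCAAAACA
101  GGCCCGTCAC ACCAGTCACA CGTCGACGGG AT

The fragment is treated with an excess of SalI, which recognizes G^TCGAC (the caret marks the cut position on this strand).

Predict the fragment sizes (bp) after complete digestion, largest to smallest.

SalI sites (GTCGAC) start at positions 10, 122.
SalI cuts after the first base of each site, so after positions 10, 122.
Linear molecule, 2 cuts → 3 fragments:
  1–10 → 10 bp
  11–122 → 112 bp
  123–132 → 10 bp
Sorted largest to smallest: 112, 10, 10 bp.

112, 10, 10 bp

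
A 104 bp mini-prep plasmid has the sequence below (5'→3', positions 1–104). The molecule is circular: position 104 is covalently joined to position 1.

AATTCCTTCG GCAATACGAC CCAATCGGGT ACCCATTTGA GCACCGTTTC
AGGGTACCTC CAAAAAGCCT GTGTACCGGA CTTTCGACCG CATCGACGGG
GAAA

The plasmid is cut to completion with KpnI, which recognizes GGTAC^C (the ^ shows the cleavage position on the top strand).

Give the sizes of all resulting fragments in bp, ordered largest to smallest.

79, 25 bp

KpnI sites (GGTACC) start at positions 28, 53.
KpnI cuts after base 5 of each site (before the last base), so after positions 32, 57.
Circular molecule, 2 cuts → 2 fragments:
  33–57 → 25 bp
  58–104 then 1–32 → 47 + 32 = 79 bp
Sorted largest to smallest: 79, 25 bp.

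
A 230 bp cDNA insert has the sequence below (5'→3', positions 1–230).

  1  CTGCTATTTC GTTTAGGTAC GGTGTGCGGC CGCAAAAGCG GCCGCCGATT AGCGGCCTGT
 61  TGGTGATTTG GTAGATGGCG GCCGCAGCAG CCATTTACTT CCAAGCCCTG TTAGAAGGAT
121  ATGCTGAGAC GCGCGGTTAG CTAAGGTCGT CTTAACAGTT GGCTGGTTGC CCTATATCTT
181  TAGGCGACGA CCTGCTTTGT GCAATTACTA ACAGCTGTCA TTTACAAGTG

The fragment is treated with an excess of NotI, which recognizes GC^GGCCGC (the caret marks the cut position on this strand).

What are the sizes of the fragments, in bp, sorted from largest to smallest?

NotI sites (GCGGCCGC) start at positions 26, 38, 78.
NotI cuts after base 2 of each site, so after positions 27, 39, 79.
Linear molecule, 3 cuts → 4 fragments:
  1–27 → 27 bp
  28–39 → 12 bp
  40–79 → 40 bp
  80–230 → 151 bp
Sorted largest to smallest: 151, 40, 27, 12 bp.

151, 40, 27, 12 bp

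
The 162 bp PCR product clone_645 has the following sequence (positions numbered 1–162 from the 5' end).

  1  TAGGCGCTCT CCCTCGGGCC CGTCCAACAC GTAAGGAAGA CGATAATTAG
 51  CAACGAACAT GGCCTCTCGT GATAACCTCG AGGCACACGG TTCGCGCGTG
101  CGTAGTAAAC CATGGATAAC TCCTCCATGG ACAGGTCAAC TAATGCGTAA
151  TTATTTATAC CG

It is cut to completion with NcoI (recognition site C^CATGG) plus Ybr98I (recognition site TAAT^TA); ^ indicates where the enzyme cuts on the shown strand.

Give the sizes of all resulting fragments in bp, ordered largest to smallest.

NcoI sites (CCATGG) start at positions 110, 125.
NcoI cuts after the first base of each site, so after positions 110, 125.
Ybr98I sites (TAATTA) start at positions 44, 148.
Ybr98I cuts after base 4 of each site, so after positions 47, 151.
Combined cut positions: 47, 110, 125, 151.
Linear molecule, 4 cuts → 5 fragments:
  1–47 → 47 bp
  48–110 → 63 bp
  111–125 → 15 bp
  126–151 → 26 bp
  152–162 → 11 bp
Sorted largest to smallest: 63, 47, 26, 15, 11 bp.

63, 47, 26, 15, 11 bp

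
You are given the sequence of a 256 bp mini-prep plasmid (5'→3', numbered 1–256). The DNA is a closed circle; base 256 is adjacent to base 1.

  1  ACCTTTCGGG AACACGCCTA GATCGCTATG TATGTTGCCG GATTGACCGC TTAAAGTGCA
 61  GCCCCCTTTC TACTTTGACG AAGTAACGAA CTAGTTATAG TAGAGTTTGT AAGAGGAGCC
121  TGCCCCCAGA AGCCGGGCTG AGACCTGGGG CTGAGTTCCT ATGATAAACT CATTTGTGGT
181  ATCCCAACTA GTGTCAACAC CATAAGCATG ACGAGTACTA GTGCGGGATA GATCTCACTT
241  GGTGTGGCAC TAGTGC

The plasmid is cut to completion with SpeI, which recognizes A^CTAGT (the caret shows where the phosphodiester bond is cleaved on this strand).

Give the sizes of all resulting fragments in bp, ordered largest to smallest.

97, 97, 32, 30 bp

SpeI sites (ACTAGT) start at positions 90, 187, 217, 249.
SpeI cuts after the first base of each site, so after positions 90, 187, 217, 249.
Circular molecule, 4 cuts → 4 fragments:
  91–187 → 97 bp
  188–217 → 30 bp
  218–249 → 32 bp
  250–256 then 1–90 → 7 + 90 = 97 bp
Sorted largest to smallest: 97, 97, 32, 30 bp.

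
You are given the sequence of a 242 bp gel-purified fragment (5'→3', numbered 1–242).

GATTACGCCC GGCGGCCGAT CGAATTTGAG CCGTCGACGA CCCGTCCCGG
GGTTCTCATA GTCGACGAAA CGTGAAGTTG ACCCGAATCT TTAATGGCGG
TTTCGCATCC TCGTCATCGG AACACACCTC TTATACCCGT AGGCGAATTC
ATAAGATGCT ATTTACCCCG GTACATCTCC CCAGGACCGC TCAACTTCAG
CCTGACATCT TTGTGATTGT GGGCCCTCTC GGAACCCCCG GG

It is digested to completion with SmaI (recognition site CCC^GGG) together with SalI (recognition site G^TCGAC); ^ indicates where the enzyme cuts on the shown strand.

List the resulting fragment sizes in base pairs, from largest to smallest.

178, 33, 15, 13, 3 bp

SmaI sites (CCCGGG) start at positions 46, 237.
SmaI cuts after base 3 of each site, so after positions 48, 239.
SalI sites (GTCGAC) start at positions 33, 61.
SalI cuts after the first base of each site, so after positions 33, 61.
Combined cut positions: 33, 48, 61, 239.
Linear molecule, 4 cuts → 5 fragments:
  1–33 → 33 bp
  34–48 → 15 bp
  49–61 → 13 bp
  62–239 → 178 bp
  240–242 → 3 bp
Sorted largest to smallest: 178, 33, 15, 13, 3 bp.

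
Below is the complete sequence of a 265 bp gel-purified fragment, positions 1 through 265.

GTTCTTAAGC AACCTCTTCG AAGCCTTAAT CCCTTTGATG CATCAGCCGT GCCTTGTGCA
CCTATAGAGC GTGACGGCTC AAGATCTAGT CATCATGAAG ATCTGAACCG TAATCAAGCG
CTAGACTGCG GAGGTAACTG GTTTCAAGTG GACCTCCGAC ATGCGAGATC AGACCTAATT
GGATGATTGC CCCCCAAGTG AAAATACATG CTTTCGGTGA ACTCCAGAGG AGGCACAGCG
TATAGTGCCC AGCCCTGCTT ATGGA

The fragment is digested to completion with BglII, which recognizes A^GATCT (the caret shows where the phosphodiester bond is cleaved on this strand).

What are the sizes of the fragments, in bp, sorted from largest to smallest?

166, 82, 17 bp

BglII sites (AGATCT) start at positions 82, 99.
BglII cuts after the first base of each site, so after positions 82, 99.
Linear molecule, 2 cuts → 3 fragments:
  1–82 → 82 bp
  83–99 → 17 bp
  100–265 → 166 bp
Sorted largest to smallest: 166, 82, 17 bp.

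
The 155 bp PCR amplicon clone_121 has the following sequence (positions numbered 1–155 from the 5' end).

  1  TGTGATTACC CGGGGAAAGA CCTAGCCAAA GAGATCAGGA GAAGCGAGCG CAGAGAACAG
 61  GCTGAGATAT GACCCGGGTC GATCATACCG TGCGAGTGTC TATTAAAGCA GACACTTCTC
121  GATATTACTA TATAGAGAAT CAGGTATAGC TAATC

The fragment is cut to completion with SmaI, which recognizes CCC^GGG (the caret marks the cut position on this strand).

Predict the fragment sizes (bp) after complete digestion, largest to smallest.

SmaI sites (CCCGGG) start at positions 9, 73.
SmaI cuts after base 3 of each site, so after positions 11, 75.
Linear molecule, 2 cuts → 3 fragments:
  1–11 → 11 bp
  12–75 → 64 bp
  76–155 → 80 bp
Sorted largest to smallest: 80, 64, 11 bp.

80, 64, 11 bp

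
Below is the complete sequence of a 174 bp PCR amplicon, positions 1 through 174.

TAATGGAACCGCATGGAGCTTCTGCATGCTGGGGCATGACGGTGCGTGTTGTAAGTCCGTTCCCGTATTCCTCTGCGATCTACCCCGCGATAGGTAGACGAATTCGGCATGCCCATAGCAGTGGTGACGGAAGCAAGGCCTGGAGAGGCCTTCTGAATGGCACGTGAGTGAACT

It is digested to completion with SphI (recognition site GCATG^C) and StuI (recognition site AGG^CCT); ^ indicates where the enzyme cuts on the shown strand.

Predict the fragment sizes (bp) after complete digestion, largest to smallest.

83, 28, 27, 26, 10 bp

SphI sites (GCATGC) start at positions 24, 107.
SphI cuts after base 5 of each site (before the last base), so after positions 28, 111.
StuI sites (AGGCCT) start at positions 136, 146.
StuI cuts after base 3 of each site, so after positions 138, 148.
Combined cut positions: 28, 111, 138, 148.
Linear molecule, 4 cuts → 5 fragments:
  1–28 → 28 bp
  29–111 → 83 bp
  112–138 → 27 bp
  139–148 → 10 bp
  149–174 → 26 bp
Sorted largest to smallest: 83, 28, 27, 26, 10 bp.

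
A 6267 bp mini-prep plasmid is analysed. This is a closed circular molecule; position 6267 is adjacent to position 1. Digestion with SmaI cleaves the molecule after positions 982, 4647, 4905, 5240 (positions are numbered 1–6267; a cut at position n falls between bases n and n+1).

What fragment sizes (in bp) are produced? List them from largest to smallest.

3665, 2009, 335, 258 bp

Circular molecule, 4 cuts → 4 fragments:
  4647 − 982 = 3665 bp
  4905 − 4647 = 258 bp
  5240 − 4905 = 335 bp
  wrap: 6267 − 5240 + 982 = 2009 bp
Sorted largest to smallest: 3665, 2009, 335, 258 bp.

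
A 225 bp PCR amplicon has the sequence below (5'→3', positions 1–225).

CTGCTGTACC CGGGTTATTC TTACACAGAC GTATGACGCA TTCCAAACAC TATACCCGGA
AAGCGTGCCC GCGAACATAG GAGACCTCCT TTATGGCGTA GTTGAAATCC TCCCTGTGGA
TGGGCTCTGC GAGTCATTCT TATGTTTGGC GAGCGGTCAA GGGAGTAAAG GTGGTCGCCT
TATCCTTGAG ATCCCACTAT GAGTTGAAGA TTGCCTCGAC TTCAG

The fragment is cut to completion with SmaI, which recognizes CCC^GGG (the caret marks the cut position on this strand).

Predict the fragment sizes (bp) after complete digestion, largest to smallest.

214, 11 bp

The SmaI site (CCCGGG) starts at position 9.
SmaI cuts after base 3 of each site, so after position 11.
Linear molecule, 1 cut → 2 fragments:
  1–11 → 11 bp
  12–225 → 214 bp
Sorted largest to smallest: 214, 11 bp.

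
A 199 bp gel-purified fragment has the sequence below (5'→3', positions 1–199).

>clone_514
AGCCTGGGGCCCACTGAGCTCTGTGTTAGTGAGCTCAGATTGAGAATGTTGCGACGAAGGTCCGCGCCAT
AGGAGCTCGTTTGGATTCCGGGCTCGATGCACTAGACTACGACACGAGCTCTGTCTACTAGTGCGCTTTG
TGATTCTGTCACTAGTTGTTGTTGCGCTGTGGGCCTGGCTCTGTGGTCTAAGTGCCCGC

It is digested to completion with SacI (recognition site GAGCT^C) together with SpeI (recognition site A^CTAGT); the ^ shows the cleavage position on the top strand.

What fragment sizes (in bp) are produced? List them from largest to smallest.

SacI sites (GAGCTC) start at positions 16, 31, 73, 116.
SacI cuts after base 5 of each site (before the last base), so after positions 20, 35, 77, 120.
SpeI sites (ACTAGT) start at positions 127, 151.
SpeI cuts after the first base of each site, so after positions 127, 151.
Combined cut positions: 20, 35, 77, 120, 127, 151.
Linear molecule, 6 cuts → 7 fragments:
  1–20 → 20 bp
  21–35 → 15 bp
  36–77 → 42 bp
  78–120 → 43 bp
  121–127 → 7 bp
  128–151 → 24 bp
  152–199 → 48 bp
Sorted largest to smallest: 48, 43, 42, 24, 20, 15, 7 bp.

48, 43, 42, 24, 20, 15, 7 bp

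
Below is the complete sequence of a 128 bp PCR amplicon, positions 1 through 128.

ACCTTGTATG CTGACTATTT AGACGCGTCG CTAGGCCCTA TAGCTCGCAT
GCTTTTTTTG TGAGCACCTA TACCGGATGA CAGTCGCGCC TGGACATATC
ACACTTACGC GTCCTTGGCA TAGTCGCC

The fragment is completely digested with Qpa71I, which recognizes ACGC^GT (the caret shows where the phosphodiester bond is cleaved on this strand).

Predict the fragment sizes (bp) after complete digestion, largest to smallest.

Qpa71I sites (ACGCGT) start at positions 23, 107.
Qpa71I cuts after base 4 of each site, so after positions 26, 110.
Linear molecule, 2 cuts → 3 fragments:
  1–26 → 26 bp
  27–110 → 84 bp
  111–128 → 18 bp
Sorted largest to smallest: 84, 26, 18 bp.

84, 26, 18 bp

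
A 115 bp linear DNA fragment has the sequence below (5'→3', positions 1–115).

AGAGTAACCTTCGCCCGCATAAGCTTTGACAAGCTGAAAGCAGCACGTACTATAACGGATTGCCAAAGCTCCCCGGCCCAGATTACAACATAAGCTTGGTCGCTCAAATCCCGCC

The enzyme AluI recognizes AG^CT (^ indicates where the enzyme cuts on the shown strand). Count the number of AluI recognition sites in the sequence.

AGCT occurs starting at positions 22, 32, 67, 93.
AluI cuts at 4 sites.

4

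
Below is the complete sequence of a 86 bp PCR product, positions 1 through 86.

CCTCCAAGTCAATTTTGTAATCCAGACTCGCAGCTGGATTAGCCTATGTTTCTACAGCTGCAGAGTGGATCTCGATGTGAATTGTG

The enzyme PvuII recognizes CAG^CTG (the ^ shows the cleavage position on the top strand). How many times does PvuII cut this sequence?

CAGCTG occurs starting at positions 31, 55.
PvuII cuts at 2 sites.

2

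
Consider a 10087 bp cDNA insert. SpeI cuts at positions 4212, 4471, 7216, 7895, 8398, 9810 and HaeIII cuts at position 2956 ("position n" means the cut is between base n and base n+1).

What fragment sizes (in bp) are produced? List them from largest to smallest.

Combined cut positions (sorted): 2956, 4212, 4471, 7216, 7895, 8398, 9810.
Linear molecule, 7 cuts → 8 fragments:
  2956 − 0 = 2956 bp
  4212 − 2956 = 1256 bp
  4471 − 4212 = 259 bp
  7216 − 4471 = 2745 bp
  7895 − 7216 = 679 bp
  8398 − 7895 = 503 bp
  9810 − 8398 = 1412 bp
  10087 − 9810 = 277 bp
Sorted largest to smallest: 2956, 2745, 1412, 1256, 679, 503, 277, 259 bp.

2956, 2745, 1412, 1256, 679, 503, 277, 259 bp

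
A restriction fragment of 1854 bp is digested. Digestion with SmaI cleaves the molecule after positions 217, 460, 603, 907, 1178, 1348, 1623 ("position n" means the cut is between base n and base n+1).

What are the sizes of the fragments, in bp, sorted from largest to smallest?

Linear molecule, 7 cuts → 8 fragments:
  217 − 0 = 217 bp
  460 − 217 = 243 bp
  603 − 460 = 143 bp
  907 − 603 = 304 bp
  1178 − 907 = 271 bp
  1348 − 1178 = 170 bp
  1623 − 1348 = 275 bp
  1854 − 1623 = 231 bp
Sorted largest to smallest: 304, 275, 271, 243, 231, 217, 170, 143 bp.

304, 275, 271, 243, 231, 217, 170, 143 bp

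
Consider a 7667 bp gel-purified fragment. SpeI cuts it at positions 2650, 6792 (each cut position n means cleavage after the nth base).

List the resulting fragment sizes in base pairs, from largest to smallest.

4142, 2650, 875 bp

Linear molecule, 2 cuts → 3 fragments:
  2650 − 0 = 2650 bp
  6792 − 2650 = 4142 bp
  7667 − 6792 = 875 bp
Sorted largest to smallest: 4142, 2650, 875 bp.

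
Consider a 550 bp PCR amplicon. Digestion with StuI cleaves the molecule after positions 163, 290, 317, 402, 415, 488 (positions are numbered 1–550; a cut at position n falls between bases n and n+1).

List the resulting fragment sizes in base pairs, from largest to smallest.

Linear molecule, 6 cuts → 7 fragments:
  163 − 0 = 163 bp
  290 − 163 = 127 bp
  317 − 290 = 27 bp
  402 − 317 = 85 bp
  415 − 402 = 13 bp
  488 − 415 = 73 bp
  550 − 488 = 62 bp
Sorted largest to smallest: 163, 127, 85, 73, 62, 27, 13 bp.

163, 127, 85, 73, 62, 27, 13 bp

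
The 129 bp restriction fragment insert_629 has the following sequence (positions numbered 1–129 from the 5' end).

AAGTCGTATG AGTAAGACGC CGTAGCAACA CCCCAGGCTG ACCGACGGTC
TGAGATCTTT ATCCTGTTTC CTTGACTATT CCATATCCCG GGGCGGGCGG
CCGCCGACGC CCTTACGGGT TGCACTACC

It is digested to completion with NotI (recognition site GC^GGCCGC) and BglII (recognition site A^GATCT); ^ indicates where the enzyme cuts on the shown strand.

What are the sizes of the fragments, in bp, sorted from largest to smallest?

53, 45, 31 bp

The NotI site (GCGGCCGC) starts at position 97.
NotI cuts after base 2 of each site, so after position 98.
The BglII site (AGATCT) starts at position 53.
BglII cuts after the first base of each site, so after position 53.
Combined cut positions: 53, 98.
Linear molecule, 2 cuts → 3 fragments:
  1–53 → 53 bp
  54–98 → 45 bp
  99–129 → 31 bp
Sorted largest to smallest: 53, 45, 31 bp.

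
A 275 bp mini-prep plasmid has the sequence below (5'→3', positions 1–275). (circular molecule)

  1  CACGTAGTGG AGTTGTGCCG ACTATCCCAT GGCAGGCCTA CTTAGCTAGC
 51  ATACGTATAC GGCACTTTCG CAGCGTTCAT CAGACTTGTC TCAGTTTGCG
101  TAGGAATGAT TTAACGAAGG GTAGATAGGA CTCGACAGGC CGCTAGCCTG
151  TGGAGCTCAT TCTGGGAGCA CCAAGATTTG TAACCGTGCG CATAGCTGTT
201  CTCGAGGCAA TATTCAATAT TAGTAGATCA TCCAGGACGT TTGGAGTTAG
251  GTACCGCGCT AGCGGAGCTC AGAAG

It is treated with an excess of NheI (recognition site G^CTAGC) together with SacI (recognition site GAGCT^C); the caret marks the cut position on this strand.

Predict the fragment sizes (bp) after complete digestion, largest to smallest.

NheI sites (GCTAGC) start at positions 45, 142, 258.
NheI cuts after the first base of each site, so after positions 45, 142, 258.
SacI sites (GAGCTC) start at positions 153, 265.
SacI cuts after base 5 of each site (before the last base), so after positions 157, 269.
Combined cut positions: 45, 142, 157, 258, 269.
Circular molecule, 5 cuts → 5 fragments:
  46–142 → 97 bp
  143–157 → 15 bp
  158–258 → 101 bp
  259–269 → 11 bp
  270–275 then 1–45 → 6 + 45 = 51 bp
Sorted largest to smallest: 101, 97, 51, 15, 11 bp.

101, 97, 51, 15, 11 bp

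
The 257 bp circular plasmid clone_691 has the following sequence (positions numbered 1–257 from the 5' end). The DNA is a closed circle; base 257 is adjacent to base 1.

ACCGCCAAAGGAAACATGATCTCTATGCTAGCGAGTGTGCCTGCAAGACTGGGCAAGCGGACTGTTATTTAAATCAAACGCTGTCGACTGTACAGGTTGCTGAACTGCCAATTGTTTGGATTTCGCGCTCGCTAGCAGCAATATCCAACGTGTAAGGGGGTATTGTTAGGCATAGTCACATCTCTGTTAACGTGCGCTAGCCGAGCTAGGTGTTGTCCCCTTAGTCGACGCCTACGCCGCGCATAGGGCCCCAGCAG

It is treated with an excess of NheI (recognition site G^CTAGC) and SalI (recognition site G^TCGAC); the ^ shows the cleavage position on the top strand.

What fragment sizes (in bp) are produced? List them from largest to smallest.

NheI sites (GCTAGC) start at positions 27, 131, 196.
NheI cuts after the first base of each site, so after positions 27, 131, 196.
SalI sites (GTCGAC) start at positions 83, 224.
SalI cuts after the first base of each site, so after positions 83, 224.
Combined cut positions: 27, 83, 131, 196, 224.
Circular molecule, 5 cuts → 5 fragments:
  28–83 → 56 bp
  84–131 → 48 bp
  132–196 → 65 bp
  197–224 → 28 bp
  225–257 then 1–27 → 33 + 27 = 60 bp
Sorted largest to smallest: 65, 60, 56, 48, 28 bp.

65, 60, 56, 48, 28 bp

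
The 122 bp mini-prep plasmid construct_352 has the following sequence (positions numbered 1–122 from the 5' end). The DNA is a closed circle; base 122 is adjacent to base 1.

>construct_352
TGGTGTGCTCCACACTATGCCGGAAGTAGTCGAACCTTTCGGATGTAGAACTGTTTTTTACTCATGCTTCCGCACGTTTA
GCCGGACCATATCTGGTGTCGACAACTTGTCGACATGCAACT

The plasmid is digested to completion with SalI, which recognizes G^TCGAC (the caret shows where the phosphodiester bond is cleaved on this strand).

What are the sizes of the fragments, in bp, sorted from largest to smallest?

111, 11 bp

SalI sites (GTCGAC) start at positions 98, 109.
SalI cuts after the first base of each site, so after positions 98, 109.
Circular molecule, 2 cuts → 2 fragments:
  99–109 → 11 bp
  110–122 then 1–98 → 13 + 98 = 111 bp
Sorted largest to smallest: 111, 11 bp.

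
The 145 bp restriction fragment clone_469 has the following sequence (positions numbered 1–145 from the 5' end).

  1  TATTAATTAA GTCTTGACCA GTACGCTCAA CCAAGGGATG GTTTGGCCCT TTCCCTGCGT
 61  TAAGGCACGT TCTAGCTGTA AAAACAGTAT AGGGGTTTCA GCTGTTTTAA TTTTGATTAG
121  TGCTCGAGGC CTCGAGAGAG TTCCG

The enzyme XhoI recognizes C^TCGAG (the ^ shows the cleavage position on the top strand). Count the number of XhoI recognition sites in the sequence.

CTCGAG occurs starting at positions 123, 131.
XhoI cuts at 2 sites.

2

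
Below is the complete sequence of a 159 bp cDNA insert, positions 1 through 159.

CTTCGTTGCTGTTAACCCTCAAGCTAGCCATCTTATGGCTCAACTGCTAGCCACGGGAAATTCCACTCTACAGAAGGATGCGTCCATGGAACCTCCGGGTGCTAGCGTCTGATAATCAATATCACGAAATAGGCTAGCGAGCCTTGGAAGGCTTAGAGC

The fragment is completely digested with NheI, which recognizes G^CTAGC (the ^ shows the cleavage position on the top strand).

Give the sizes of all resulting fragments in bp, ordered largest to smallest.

55, 32, 26, 23, 23 bp

NheI sites (GCTAGC) start at positions 23, 46, 101, 133.
NheI cuts after the first base of each site, so after positions 23, 46, 101, 133.
Linear molecule, 4 cuts → 5 fragments:
  1–23 → 23 bp
  24–46 → 23 bp
  47–101 → 55 bp
  102–133 → 32 bp
  134–159 → 26 bp
Sorted largest to smallest: 55, 32, 26, 23, 23 bp.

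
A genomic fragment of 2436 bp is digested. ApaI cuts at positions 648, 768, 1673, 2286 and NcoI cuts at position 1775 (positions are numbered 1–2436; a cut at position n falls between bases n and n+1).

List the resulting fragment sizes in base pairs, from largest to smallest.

Combined cut positions (sorted): 648, 768, 1673, 1775, 2286.
Linear molecule, 5 cuts → 6 fragments:
  648 − 0 = 648 bp
  768 − 648 = 120 bp
  1673 − 768 = 905 bp
  1775 − 1673 = 102 bp
  2286 − 1775 = 511 bp
  2436 − 2286 = 150 bp
Sorted largest to smallest: 905, 648, 511, 150, 120, 102 bp.

905, 648, 511, 150, 120, 102 bp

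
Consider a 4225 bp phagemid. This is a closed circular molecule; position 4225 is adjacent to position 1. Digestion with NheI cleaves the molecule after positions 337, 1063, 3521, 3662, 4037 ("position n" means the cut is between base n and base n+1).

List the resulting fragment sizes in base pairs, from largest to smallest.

2458, 726, 525, 375, 141 bp

Circular molecule, 5 cuts → 5 fragments:
  1063 − 337 = 726 bp
  3521 − 1063 = 2458 bp
  3662 − 3521 = 141 bp
  4037 − 3662 = 375 bp
  wrap: 4225 − 4037 + 337 = 525 bp
Sorted largest to smallest: 2458, 726, 525, 375, 141 bp.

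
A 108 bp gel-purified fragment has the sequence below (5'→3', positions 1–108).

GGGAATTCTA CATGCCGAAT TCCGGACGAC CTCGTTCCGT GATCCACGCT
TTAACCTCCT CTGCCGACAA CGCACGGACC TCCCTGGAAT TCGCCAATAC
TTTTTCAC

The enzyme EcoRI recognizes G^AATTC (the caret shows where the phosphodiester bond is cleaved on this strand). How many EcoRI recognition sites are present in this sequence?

3

GAATTC occurs starting at positions 3, 17, 87.
EcoRI cuts at 3 sites.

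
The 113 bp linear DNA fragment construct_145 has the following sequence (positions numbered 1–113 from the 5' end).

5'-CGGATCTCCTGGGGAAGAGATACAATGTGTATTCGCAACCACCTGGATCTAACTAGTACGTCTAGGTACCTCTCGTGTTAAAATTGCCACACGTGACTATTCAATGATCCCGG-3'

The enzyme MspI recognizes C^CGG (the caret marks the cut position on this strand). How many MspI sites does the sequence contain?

1

CCGG occurs starting at position 110.
MspI cuts at 1 site.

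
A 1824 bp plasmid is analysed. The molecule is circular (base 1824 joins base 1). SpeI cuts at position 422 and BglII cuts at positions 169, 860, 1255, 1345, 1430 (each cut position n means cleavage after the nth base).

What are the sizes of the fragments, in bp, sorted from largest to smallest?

563, 438, 395, 253, 90, 85 bp

Combined cut positions (sorted): 169, 422, 860, 1255, 1345, 1430.
Circular molecule, 6 cuts → 6 fragments:
  422 − 169 = 253 bp
  860 − 422 = 438 bp
  1255 − 860 = 395 bp
  1345 − 1255 = 90 bp
  1430 − 1345 = 85 bp
  wrap: 1824 − 1430 + 169 = 563 bp
Sorted largest to smallest: 563, 438, 395, 253, 90, 85 bp.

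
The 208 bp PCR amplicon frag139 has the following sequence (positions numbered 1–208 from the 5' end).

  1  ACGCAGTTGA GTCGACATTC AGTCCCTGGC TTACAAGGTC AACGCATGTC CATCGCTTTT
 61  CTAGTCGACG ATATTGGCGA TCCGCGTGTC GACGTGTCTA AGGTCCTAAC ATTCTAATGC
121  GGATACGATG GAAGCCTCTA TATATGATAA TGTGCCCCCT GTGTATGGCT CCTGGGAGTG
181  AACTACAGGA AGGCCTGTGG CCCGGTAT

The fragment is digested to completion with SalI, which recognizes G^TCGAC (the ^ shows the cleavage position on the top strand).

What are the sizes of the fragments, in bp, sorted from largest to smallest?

120, 53, 24, 11 bp

SalI sites (GTCGAC) start at positions 11, 64, 88.
SalI cuts after the first base of each site, so after positions 11, 64, 88.
Linear molecule, 3 cuts → 4 fragments:
  1–11 → 11 bp
  12–64 → 53 bp
  65–88 → 24 bp
  89–208 → 120 bp
Sorted largest to smallest: 120, 53, 24, 11 bp.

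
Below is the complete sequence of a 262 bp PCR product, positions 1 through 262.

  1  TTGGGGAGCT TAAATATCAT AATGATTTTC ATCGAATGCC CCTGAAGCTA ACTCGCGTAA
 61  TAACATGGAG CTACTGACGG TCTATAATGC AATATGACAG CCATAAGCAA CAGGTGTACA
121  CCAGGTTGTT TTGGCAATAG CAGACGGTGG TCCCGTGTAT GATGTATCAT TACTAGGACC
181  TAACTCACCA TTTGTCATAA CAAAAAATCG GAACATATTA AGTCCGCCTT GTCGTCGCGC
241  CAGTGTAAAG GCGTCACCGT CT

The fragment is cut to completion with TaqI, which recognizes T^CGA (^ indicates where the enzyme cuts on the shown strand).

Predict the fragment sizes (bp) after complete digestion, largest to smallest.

The TaqI site (TCGA) starts at position 32.
TaqI cuts after the first base of each site, so after position 32.
Linear molecule, 1 cut → 2 fragments:
  1–32 → 32 bp
  33–262 → 230 bp
Sorted largest to smallest: 230, 32 bp.

230, 32 bp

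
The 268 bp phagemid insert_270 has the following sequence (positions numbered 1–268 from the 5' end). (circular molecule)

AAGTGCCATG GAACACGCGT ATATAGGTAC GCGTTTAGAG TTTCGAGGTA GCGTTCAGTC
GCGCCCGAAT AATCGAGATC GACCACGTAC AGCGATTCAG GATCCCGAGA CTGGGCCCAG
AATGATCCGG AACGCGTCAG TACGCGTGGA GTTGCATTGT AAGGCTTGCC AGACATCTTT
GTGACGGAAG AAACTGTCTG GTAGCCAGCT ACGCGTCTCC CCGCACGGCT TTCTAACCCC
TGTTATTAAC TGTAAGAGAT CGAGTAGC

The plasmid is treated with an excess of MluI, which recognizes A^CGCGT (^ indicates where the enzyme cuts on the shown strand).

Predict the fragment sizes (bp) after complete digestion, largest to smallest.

MluI sites (ACGCGT) start at positions 15, 29, 132, 142, 211.
MluI cuts after the first base of each site, so after positions 15, 29, 132, 142, 211.
Circular molecule, 5 cuts → 5 fragments:
  16–29 → 14 bp
  30–132 → 103 bp
  133–142 → 10 bp
  143–211 → 69 bp
  212–268 then 1–15 → 57 + 15 = 72 bp
Sorted largest to smallest: 103, 72, 69, 14, 10 bp.

103, 72, 69, 14, 10 bp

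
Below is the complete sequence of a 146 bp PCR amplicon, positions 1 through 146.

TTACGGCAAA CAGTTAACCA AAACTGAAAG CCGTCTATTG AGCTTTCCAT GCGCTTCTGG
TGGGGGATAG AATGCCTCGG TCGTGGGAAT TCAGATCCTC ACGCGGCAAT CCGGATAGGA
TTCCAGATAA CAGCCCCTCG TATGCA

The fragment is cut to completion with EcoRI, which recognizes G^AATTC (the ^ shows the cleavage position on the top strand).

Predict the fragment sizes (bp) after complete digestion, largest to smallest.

The EcoRI site (GAATTC) starts at position 87.
EcoRI cuts after the first base of each site, so after position 87.
Linear molecule, 1 cut → 2 fragments:
  1–87 → 87 bp
  88–146 → 59 bp
Sorted largest to smallest: 87, 59 bp.

87, 59 bp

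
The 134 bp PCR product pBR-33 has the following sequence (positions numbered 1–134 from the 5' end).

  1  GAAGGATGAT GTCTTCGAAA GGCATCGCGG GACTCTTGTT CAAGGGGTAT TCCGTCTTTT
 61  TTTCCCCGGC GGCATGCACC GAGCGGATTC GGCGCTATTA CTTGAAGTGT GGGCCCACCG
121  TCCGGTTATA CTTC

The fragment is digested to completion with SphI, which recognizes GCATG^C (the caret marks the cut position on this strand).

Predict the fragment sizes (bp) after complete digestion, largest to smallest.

The SphI site (GCATGC) starts at position 72.
SphI cuts after base 5 of each site (before the last base), so after position 76.
Linear molecule, 1 cut → 2 fragments:
  1–76 → 76 bp
  77–134 → 58 bp
Sorted largest to smallest: 76, 58 bp.

76, 58 bp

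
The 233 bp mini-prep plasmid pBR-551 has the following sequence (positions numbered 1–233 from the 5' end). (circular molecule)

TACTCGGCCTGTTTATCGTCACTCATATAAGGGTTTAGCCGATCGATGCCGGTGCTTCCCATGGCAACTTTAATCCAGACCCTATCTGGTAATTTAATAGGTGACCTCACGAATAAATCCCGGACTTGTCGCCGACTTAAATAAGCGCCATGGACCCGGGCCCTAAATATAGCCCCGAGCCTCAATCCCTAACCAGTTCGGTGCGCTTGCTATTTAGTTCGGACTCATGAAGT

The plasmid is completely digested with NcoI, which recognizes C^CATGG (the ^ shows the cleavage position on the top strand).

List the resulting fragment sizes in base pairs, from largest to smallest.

144, 89 bp

NcoI sites (CCATGG) start at positions 59, 148.
NcoI cuts after the first base of each site, so after positions 59, 148.
Circular molecule, 2 cuts → 2 fragments:
  60–148 → 89 bp
  149–233 then 1–59 → 85 + 59 = 144 bp
Sorted largest to smallest: 144, 89 bp.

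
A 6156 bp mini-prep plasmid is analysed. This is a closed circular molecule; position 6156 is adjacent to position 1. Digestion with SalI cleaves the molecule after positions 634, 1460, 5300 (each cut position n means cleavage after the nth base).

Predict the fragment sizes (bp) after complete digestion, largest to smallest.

3840, 1490, 826 bp

Circular molecule, 3 cuts → 3 fragments:
  1460 − 634 = 826 bp
  5300 − 1460 = 3840 bp
  wrap: 6156 − 5300 + 634 = 1490 bp
Sorted largest to smallest: 3840, 1490, 826 bp.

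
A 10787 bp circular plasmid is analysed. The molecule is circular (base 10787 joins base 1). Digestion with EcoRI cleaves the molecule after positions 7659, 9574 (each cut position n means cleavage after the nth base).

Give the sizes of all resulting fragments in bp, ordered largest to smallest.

Circular molecule, 2 cuts → 2 fragments:
  9574 − 7659 = 1915 bp
  wrap: 10787 − 9574 + 7659 = 8872 bp
Sorted largest to smallest: 8872, 1915 bp.

8872, 1915 bp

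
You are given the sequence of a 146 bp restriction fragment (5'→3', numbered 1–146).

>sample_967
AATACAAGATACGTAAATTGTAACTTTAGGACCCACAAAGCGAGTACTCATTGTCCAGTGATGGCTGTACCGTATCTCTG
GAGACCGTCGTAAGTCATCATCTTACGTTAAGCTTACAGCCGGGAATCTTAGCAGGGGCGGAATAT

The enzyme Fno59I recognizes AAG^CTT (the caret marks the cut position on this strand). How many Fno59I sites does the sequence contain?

1

AAGCTT occurs starting at position 110.
Fno59I cuts at 1 site.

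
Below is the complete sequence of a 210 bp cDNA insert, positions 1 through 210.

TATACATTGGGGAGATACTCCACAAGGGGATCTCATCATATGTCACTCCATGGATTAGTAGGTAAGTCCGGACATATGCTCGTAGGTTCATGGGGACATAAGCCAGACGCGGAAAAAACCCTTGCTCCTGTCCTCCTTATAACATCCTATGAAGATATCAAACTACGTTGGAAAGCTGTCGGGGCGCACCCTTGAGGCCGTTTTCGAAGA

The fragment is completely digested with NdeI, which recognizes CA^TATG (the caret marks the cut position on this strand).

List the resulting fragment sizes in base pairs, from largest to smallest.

136, 38, 36 bp

NdeI sites (CATATG) start at positions 37, 73.
NdeI cuts after base 2 of each site, so after positions 38, 74.
Linear molecule, 2 cuts → 3 fragments:
  1–38 → 38 bp
  39–74 → 36 bp
  75–210 → 136 bp
Sorted largest to smallest: 136, 38, 36 bp.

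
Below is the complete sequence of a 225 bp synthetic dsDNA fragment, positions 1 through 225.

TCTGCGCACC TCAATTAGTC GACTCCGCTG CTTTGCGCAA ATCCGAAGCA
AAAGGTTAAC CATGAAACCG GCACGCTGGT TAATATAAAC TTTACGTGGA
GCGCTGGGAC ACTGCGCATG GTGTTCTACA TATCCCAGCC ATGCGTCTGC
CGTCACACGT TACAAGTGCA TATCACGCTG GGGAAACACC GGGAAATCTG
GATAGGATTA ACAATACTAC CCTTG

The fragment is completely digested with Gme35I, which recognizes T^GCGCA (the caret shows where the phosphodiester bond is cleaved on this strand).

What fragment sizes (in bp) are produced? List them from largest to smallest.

Gme35I sites (TGCGCA) start at positions 3, 34, 113.
Gme35I cuts after the first base of each site, so after positions 3, 34, 113.
Linear molecule, 3 cuts → 4 fragments:
  1–3 → 3 bp
  4–34 → 31 bp
  35–113 → 79 bp
  114–225 → 112 bp
Sorted largest to smallest: 112, 79, 31, 3 bp.

112, 79, 31, 3 bp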